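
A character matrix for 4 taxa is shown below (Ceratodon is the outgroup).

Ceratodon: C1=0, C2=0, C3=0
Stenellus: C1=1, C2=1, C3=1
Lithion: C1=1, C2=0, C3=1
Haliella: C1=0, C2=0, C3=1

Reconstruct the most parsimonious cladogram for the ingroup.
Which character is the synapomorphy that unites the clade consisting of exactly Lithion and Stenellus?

The outgroup has state '0' for every character, so '1' is the derived state throughout.
C1 (derived state '1') is shared by Lithion and Stenellus — a synapomorphy uniting that clade.
C2 (derived state '1') is unique to Stenellus (autapomorphy; uninformative for grouping).
All ingroup taxa share the derived state '1' for C3; it defines the ingroup but does not resolve relationships within it.
Most parsimonious ingroup topology: ((Stenellus,Lithion),Haliella).
The clade {Lithion, Stenellus} is supported by C1: its derived state '1' occurs in exactly those taxa and in no other taxon (including the outgroup).

C1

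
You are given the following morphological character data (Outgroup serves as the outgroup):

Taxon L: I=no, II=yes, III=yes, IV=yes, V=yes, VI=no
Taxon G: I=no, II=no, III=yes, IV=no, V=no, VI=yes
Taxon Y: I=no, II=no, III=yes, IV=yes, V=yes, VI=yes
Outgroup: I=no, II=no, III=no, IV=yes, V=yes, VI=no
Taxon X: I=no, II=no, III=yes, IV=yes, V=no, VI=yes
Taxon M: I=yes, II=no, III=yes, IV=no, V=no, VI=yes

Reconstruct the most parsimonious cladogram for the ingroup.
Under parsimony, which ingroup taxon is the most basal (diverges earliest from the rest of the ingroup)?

Taxon L

Character polarity is set by the outgroup: the derived state is whichever differs from the outgroup's state, so for IV, V the derived state is 'no', and for the remaining characters it is 'yes'.
I (derived state 'yes') is unique to Taxon M (autapomorphy; uninformative for grouping).
II: derived state 'yes' in Taxon L only — an autapomorphy, so it tells us nothing about relationships among taxa.
III (derived state 'yes') is shared by all ingroup taxa — unites the whole ingroup.
IV: derived state 'no' in Taxon G and Taxon M only — synapomorphy for {Taxon G, Taxon M}.
Only Taxon G, Taxon M, and Taxon X show the derived state 'no' for V, supporting them as a clade.
Only Taxon G, Taxon M, Taxon X, and Taxon Y show the derived state 'yes' for VI, supporting them as a clade.
Most parsimonious ingroup topology: ((((Taxon M,Taxon G),Taxon X),Taxon Y),Taxon L).
Taxon L is sister to the clade containing all other ingroup taxa, so it is the earliest-diverging (most basal) ingroup lineage.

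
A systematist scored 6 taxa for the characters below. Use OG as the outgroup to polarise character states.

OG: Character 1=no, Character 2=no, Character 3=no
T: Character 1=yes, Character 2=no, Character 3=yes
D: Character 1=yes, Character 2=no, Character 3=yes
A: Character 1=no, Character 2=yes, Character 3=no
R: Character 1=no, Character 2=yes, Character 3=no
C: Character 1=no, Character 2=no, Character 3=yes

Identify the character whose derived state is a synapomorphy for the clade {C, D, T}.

Character 3

The outgroup has state 'no' for every character, so 'yes' is the derived state throughout.
Character 1 (derived state 'yes') is shared by D and T — a synapomorphy uniting that clade.
Only A and R show the derived state 'yes' for Character 2, supporting them as a clade.
Character 3 (derived state 'yes') is shared by C, D, and T — a synapomorphy uniting that clade.
Most parsimonious ingroup topology: (((T,D),C),(A,R)).
The clade {C, D, T} is supported by Character 3: its derived state 'yes' occurs in exactly those taxa and in no other taxon (including the outgroup).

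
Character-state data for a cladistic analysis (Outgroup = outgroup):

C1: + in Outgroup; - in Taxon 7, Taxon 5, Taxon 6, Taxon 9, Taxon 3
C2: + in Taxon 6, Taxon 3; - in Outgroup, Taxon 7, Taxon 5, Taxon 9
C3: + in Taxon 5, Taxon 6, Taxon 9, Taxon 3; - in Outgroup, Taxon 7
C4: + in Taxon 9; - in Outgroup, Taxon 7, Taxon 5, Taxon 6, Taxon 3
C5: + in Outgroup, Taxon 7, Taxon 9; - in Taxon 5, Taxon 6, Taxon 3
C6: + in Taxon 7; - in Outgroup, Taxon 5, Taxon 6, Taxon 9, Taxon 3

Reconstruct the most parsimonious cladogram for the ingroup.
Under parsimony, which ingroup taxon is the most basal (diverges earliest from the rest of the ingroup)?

Taxon 7

Character polarity is set by the outgroup: the derived state is whichever differs from the outgroup's state, so for C1, C5 the derived state is '-', and for the remaining characters it is '+'.
All ingroup taxa share the derived state '-' for C1; it defines the ingroup but does not resolve relationships within it.
Only Taxon 3 and Taxon 6 show the derived state '+' for C2, supporting them as a clade.
Only Taxon 3, Taxon 5, Taxon 6, and Taxon 9 show the derived state '+' for C3, supporting them as a clade.
C4: derived state '+' in Taxon 9 only — an autapomorphy, so it tells us nothing about relationships among taxa.
Only Taxon 3, Taxon 5, and Taxon 6 show the derived state '-' for C5, supporting them as a clade.
C6: derived state '+' in Taxon 7 only — an autapomorphy, so it tells us nothing about relationships among taxa.
Most parsimonious ingroup topology: (Taxon 7,((Taxon 5,(Taxon 6,Taxon 3)),Taxon 9)).
Taxon 7 is sister to the clade containing all other ingroup taxa, so it is the earliest-diverging (most basal) ingroup lineage.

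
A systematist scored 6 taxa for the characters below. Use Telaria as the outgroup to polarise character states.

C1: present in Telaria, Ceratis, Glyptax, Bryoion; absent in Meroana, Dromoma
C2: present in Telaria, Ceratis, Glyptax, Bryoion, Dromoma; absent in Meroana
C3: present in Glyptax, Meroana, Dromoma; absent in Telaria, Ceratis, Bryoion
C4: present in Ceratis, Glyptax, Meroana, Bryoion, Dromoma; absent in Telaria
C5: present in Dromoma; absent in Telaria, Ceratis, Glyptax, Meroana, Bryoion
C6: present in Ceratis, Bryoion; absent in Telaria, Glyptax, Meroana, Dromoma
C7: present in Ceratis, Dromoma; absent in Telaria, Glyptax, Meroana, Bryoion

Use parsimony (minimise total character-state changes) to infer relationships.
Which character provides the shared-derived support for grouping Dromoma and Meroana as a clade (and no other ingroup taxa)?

Character polarity is set by the outgroup: the derived state is whichever differs from the outgroup's state, so for C1, C2 the derived state is 'absent', and for the remaining characters it is 'present'.
C1: derived state 'absent' in Dromoma and Meroana only — synapomorphy for {Dromoma, Meroana}.
C2 (derived state 'absent') is unique to Meroana (autapomorphy; uninformative for grouping).
Only Dromoma, Glyptax, and Meroana show the derived state 'present' for C3, supporting them as a clade.
All ingroup taxa share the derived state 'present' for C4; it defines the ingroup but does not resolve relationships within it.
C5 (derived state 'present') is unique to Dromoma (autapomorphy; uninformative for grouping).
Only Bryoion and Ceratis show the derived state 'present' for C6, supporting them as a clade.
C7 (state 'present') occurs in Ceratis and Dromoma but conflicts with the nesting implied by the other characters — most parsimoniously interpreted as homoplasy.
Most parsimonious ingroup topology: ((Ceratis,Bryoion),(Glyptax,(Meroana,Dromoma))).
The clade {Dromoma, Meroana} is supported by C1: its derived state 'absent' occurs in exactly those taxa and in no other taxon (including the outgroup).

C1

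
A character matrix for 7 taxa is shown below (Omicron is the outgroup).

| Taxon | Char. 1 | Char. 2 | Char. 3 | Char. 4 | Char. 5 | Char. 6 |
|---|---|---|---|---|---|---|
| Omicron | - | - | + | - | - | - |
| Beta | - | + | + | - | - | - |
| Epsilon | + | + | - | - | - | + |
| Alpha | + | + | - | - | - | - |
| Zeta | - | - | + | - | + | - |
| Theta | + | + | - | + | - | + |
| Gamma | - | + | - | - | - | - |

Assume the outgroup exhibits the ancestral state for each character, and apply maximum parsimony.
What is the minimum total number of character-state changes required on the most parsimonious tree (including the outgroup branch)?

Character polarity is set by the outgroup: the derived state is whichever differs from the outgroup's state, so for Char. 3 the derived state is '-', and for the remaining characters it is '+'.
Only Alpha, Epsilon, and Theta show the derived state '+' for Char. 1, supporting them as a clade.
Only Alpha, Beta, Epsilon, Gamma, and Theta show the derived state '+' for Char. 2, supporting them as a clade.
Char. 3: derived state '-' in Alpha, Epsilon, Gamma, and Theta only — synapomorphy for {Alpha, Epsilon, Gamma, Theta}.
Char. 4 (derived state '+') is unique to Theta (autapomorphy; uninformative for grouping).
Char. 5 (derived state '+') is unique to Zeta (autapomorphy; uninformative for grouping).
Only Epsilon and Theta show the derived state '+' for Char. 6, supporting them as a clade.
Most parsimonious ingroup topology: ((Beta,(((Epsilon,Theta),Alpha),Gamma)),Zeta).
Changes per character on this tree: Char. 1: 1; Char. 2: 1; Char. 3: 1; Char. 4: 1; Char. 5: 1; Char. 6: 1.
Total = 6.

6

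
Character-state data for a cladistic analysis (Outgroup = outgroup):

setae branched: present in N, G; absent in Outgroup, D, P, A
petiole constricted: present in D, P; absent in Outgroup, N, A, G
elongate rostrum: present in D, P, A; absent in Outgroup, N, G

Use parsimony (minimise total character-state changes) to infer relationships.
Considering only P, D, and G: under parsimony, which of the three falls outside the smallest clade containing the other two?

The outgroup has state 'absent' for every character, so 'present' is the derived state throughout.
Only G and N show the derived state 'present' for setae branched, supporting them as a clade.
petiole constricted (derived state 'present') is shared by D and P — a synapomorphy uniting that clade.
elongate rostrum: derived state 'present' in A, D, and P only — synapomorphy for {A, D, P}.
Most parsimonious ingroup topology: ((N,G),((D,P),A)).
D and P share a more recent common ancestor with each other than either does with G, so G is the least closely related of the three.

G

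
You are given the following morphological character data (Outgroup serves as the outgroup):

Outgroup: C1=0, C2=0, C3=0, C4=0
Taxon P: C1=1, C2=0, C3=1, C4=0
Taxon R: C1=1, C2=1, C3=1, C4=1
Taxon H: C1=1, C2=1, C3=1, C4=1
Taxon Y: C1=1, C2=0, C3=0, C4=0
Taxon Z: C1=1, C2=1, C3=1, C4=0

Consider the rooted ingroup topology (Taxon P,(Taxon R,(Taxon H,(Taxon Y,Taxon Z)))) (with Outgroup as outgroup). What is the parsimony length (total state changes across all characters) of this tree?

Map each character onto (Taxon P,(Taxon R,(Taxon H,(Taxon Y,Taxon Z)))) (rooted by Outgroup) and count the minimum state changes it requires (Fitch parsimony):
C1: 1; C2: 2; C3: 2; C4: 2.
Total tree length = 7.

7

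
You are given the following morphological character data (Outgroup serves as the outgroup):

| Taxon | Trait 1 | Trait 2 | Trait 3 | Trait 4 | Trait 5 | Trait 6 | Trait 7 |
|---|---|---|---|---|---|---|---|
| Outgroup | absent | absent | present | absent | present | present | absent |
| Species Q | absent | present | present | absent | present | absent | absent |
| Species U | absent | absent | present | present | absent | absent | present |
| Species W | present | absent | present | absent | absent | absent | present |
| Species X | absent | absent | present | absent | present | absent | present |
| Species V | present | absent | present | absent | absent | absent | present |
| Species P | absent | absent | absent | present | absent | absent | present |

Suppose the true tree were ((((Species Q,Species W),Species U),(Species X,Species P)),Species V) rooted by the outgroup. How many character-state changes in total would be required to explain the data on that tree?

12

Map each character onto ((((Species Q,Species W),Species U),(Species X,Species P)),Species V) (rooted by Outgroup) and count the minimum state changes it requires (Fitch parsimony):
Trait 1: 2; Trait 2: 1; Trait 3: 1; Trait 4: 2; Trait 5: 3; Trait 6: 1; Trait 7: 2.
Total tree length = 12.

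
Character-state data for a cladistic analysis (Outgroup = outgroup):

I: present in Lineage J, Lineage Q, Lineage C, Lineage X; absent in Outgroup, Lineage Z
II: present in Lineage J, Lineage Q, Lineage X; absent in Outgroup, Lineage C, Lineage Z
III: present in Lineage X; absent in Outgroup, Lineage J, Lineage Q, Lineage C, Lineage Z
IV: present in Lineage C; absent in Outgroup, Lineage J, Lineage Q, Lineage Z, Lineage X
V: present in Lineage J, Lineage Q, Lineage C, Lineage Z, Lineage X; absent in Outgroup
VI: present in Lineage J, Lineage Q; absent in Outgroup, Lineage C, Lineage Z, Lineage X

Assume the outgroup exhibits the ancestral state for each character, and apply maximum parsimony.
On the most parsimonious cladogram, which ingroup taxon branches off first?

The outgroup has state 'absent' for every character, so 'present' is the derived state throughout.
Only Lineage C, Lineage J, Lineage Q, and Lineage X show the derived state 'present' for I, supporting them as a clade.
II: derived state 'present' in Lineage J, Lineage Q, and Lineage X only — synapomorphy for {Lineage J, Lineage Q, Lineage X}.
III: derived state 'present' in Lineage X only — an autapomorphy, so it tells us nothing about relationships among taxa.
IV (derived state 'present') is unique to Lineage C (autapomorphy; uninformative for grouping).
All ingroup taxa share the derived state 'present' for V; it defines the ingroup but does not resolve relationships within it.
Only Lineage J and Lineage Q show the derived state 'present' for VI, supporting them as a clade.
Most parsimonious ingroup topology: ((((Lineage J,Lineage Q),Lineage X),Lineage C),Lineage Z).
Lineage Z is sister to the clade containing all other ingroup taxa, so it is the earliest-diverging (most basal) ingroup lineage.

Lineage Z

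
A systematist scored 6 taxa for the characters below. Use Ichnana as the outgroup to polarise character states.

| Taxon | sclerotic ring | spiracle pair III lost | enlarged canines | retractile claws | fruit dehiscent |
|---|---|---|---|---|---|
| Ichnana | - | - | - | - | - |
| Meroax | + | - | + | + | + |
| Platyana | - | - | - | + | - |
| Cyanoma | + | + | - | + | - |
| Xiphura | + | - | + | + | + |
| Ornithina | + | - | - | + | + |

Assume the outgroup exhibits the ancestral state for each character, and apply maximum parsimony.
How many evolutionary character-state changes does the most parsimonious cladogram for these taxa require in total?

The outgroup has state '-' for every character, so '+' is the derived state throughout.
Only Cyanoma, Meroax, Ornithina, and Xiphura show the derived state '+' for sclerotic ring, supporting them as a clade.
spiracle pair III lost (derived state '+') is unique to Cyanoma (autapomorphy; uninformative for grouping).
enlarged canines: derived state '+' in Meroax and Xiphura only — synapomorphy for {Meroax, Xiphura}.
retractile claws (derived state '+') is shared by all ingroup taxa — unites the whole ingroup.
fruit dehiscent (derived state '+') is shared by Meroax, Ornithina, and Xiphura — a synapomorphy uniting that clade.
Most parsimonious ingroup topology: ((((Meroax,Xiphura),Ornithina),Cyanoma),Platyana).
Changes per character on this tree: sclerotic ring: 1; spiracle pair III lost: 1; enlarged canines: 1; retractile claws: 1; fruit dehiscent: 1.
Total = 5.

5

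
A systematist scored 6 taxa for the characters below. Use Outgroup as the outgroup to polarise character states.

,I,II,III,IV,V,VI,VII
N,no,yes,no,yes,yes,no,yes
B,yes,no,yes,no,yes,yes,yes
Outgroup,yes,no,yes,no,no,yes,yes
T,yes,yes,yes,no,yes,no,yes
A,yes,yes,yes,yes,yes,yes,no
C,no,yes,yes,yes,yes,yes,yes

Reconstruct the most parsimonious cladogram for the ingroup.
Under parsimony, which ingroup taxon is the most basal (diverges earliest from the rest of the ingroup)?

B

Character polarity is set by the outgroup: the derived state is whichever differs from the outgroup's state, so for I, III, VI, VII the derived state is 'no', and for the remaining characters it is 'yes'.
Only C and N show the derived state 'no' for I, supporting them as a clade.
Only A, C, N, and T show the derived state 'yes' for II, supporting them as a clade.
III: derived state 'no' in N only — an autapomorphy, so it tells us nothing about relationships among taxa.
IV: derived state 'yes' in A, C, and N only — synapomorphy for {A, C, N}.
All ingroup taxa share the derived state 'yes' for V; it defines the ingroup but does not resolve relationships within it.
VI groups N and T, which is incompatible with the clades supported by the remaining characters; treating it as convergent (homoplasy) costs fewer steps than any alternative tree.
VII: derived state 'no' in A only — an autapomorphy, so it tells us nothing about relationships among taxa.
Most parsimonious ingroup topology: (B,(((N,C),A),T)).
B is sister to the clade containing all other ingroup taxa, so it is the earliest-diverging (most basal) ingroup lineage.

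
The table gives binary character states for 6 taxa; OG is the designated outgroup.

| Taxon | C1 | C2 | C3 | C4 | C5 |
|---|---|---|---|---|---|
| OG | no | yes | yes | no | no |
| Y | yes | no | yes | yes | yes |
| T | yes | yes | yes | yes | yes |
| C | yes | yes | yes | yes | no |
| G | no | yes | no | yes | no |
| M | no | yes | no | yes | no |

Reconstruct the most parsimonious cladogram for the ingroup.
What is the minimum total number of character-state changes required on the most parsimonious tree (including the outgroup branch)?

5

Character polarity is set by the outgroup: the derived state is whichever differs from the outgroup's state, so for C2, C3 the derived state is 'no', and for the remaining characters it is 'yes'.
Only C, T, and Y show the derived state 'yes' for C1, supporting them as a clade.
C2 (derived state 'no') is unique to Y (autapomorphy; uninformative for grouping).
Only G and M show the derived state 'no' for C3, supporting them as a clade.
C4 (derived state 'yes') is shared by all ingroup taxa — unites the whole ingroup.
Only T and Y show the derived state 'yes' for C5, supporting them as a clade.
Most parsimonious ingroup topology: ((M,G),((T,Y),C)).
Changes per character on this tree: C1: 1; C2: 1; C3: 1; C4: 1; C5: 1.
Total = 5.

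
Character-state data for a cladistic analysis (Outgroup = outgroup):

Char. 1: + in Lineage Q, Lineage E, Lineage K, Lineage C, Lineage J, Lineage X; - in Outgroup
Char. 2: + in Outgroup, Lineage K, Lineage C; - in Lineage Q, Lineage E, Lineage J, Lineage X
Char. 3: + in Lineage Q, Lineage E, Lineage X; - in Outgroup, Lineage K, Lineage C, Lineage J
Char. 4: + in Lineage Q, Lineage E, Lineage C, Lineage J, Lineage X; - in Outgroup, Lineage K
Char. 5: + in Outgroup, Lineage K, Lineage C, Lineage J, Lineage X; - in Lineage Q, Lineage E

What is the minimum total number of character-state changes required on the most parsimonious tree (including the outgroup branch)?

5

Character polarity is set by the outgroup: the derived state is whichever differs from the outgroup's state, so for Char. 2, Char. 5 the derived state is '-', and for the remaining characters it is '+'.
Char. 1 (derived state '+') is shared by all ingroup taxa — unites the whole ingroup.
Char. 2: derived state '-' in Lineage E, Lineage J, Lineage Q, and Lineage X only — synapomorphy for {Lineage E, Lineage J, Lineage Q, Lineage X}.
Char. 3: derived state '+' in Lineage E, Lineage Q, and Lineage X only — synapomorphy for {Lineage E, Lineage Q, Lineage X}.
Only Lineage C, Lineage E, Lineage J, Lineage Q, and Lineage X show the derived state '+' for Char. 4, supporting them as a clade.
Char. 5: derived state '-' in Lineage E and Lineage Q only — synapomorphy for {Lineage E, Lineage Q}.
Most parsimonious ingroup topology: (((((Lineage Q,Lineage E),Lineage X),Lineage J),Lineage C),Lineage K).
Changes per character on this tree: Char. 1: 1; Char. 2: 1; Char. 3: 1; Char. 4: 1; Char. 5: 1.
Total = 5.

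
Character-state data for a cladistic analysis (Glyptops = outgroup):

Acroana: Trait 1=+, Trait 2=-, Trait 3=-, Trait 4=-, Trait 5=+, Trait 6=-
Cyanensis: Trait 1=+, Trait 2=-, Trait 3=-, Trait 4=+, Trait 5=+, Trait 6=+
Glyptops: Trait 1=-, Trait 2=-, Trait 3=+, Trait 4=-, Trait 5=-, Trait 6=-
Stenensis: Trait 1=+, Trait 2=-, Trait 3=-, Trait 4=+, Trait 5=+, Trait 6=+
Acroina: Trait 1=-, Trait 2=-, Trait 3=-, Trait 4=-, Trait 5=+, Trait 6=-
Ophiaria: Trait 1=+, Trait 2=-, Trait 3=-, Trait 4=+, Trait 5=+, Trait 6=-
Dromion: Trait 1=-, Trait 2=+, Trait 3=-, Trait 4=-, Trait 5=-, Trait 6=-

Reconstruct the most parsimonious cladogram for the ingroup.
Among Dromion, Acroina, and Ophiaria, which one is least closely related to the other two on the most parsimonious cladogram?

Dromion

Character polarity is set by the outgroup: the derived state is whichever differs from the outgroup's state, so for Trait 3 the derived state is '-', and for the remaining characters it is '+'.
Trait 1: derived state '+' in Acroana, Cyanensis, Ophiaria, and Stenensis only — synapomorphy for {Acroana, Cyanensis, Ophiaria, Stenensis}.
Trait 2 (derived state '+') is unique to Dromion (autapomorphy; uninformative for grouping).
Trait 3 (derived state '-') is shared by all ingroup taxa — unites the whole ingroup.
Only Cyanensis, Ophiaria, and Stenensis show the derived state '+' for Trait 4, supporting them as a clade.
Trait 5: derived state '+' in Acroana, Acroina, Cyanensis, Ophiaria, and Stenensis only — synapomorphy for {Acroana, Acroina, Cyanensis, Ophiaria, Stenensis}.
Only Cyanensis and Stenensis show the derived state '+' for Trait 6, supporting them as a clade.
Most parsimonious ingroup topology: (Dromion,((((Cyanensis,Stenensis),Ophiaria),Acroana),Acroina)).
Acroina and Ophiaria share a more recent common ancestor with each other than either does with Dromion, so Dromion is the least closely related of the three.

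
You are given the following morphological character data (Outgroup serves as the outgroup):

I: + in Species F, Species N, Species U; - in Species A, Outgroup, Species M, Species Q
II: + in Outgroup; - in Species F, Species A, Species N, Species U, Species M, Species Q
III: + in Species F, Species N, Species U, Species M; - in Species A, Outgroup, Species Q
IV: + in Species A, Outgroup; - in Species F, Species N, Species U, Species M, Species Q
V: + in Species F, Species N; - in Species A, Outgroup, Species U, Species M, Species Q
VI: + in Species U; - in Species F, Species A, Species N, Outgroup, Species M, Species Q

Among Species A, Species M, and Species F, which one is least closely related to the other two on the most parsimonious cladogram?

Species A

Character polarity is set by the outgroup: the derived state is whichever differs from the outgroup's state, so for II, IV the derived state is '-', and for the remaining characters it is '+'.
I (derived state '+') is shared by Species F, Species N, and Species U — a synapomorphy uniting that clade.
All ingroup taxa share the derived state '-' for II; it defines the ingroup but does not resolve relationships within it.
Only Species F, Species M, Species N, and Species U show the derived state '+' for III, supporting them as a clade.
IV: derived state '-' in Species F, Species M, Species N, Species Q, and Species U only — synapomorphy for {Species F, Species M, Species N, Species Q, Species U}.
V: derived state '+' in Species F and Species N only — synapomorphy for {Species F, Species N}.
VI: derived state '+' in Species U only — an autapomorphy, so it tells us nothing about relationships among taxa.
Most parsimonious ingroup topology: ((Species Q,(Species M,((Species F,Species N),Species U))),Species A).
Species M and Species F share a more recent common ancestor with each other than either does with Species A, so Species A is the least closely related of the three.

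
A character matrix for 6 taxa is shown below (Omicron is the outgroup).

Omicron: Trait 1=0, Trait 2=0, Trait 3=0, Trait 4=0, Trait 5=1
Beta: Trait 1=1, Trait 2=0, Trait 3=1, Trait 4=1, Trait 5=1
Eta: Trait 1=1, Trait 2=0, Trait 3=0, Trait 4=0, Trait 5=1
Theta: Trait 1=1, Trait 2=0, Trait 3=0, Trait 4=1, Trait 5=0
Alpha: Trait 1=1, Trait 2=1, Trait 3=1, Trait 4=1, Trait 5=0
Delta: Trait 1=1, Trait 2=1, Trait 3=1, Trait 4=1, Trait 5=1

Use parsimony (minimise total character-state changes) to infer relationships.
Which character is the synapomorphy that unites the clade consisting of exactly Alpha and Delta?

Character polarity is set by the outgroup: the derived state is whichever differs from the outgroup's state, so for Trait 5 the derived state is '0', and for the remaining characters it is '1'.
All ingroup taxa share the derived state '1' for Trait 1; it defines the ingroup but does not resolve relationships within it.
Trait 2 (derived state '1') is shared by Alpha and Delta — a synapomorphy uniting that clade.
Only Alpha, Beta, and Delta show the derived state '1' for Trait 3, supporting them as a clade.
Only Alpha, Beta, Delta, and Theta show the derived state '1' for Trait 4, supporting them as a clade.
Trait 5 groups Alpha and Theta, which is incompatible with the clades supported by the remaining characters; treating it as convergent (homoplasy) costs fewer steps than any alternative tree.
Most parsimonious ingroup topology: (((Beta,(Alpha,Delta)),Theta),Eta).
The clade {Alpha, Delta} is supported by Trait 2: its derived state '1' occurs in exactly those taxa and in no other taxon (including the outgroup).

Trait 2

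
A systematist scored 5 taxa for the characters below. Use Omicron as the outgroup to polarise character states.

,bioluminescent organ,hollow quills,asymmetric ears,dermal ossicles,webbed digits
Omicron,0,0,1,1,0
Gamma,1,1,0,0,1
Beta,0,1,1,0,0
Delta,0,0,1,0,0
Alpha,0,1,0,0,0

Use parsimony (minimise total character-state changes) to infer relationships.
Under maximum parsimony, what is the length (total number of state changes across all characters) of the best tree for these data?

5

Character polarity is set by the outgroup: the derived state is whichever differs from the outgroup's state, so for asymmetric ears, dermal ossicles the derived state is '0', and for the remaining characters it is '1'.
bioluminescent organ (derived state '1') is unique to Gamma (autapomorphy; uninformative for grouping).
hollow quills: derived state '1' in Alpha, Beta, and Gamma only — synapomorphy for {Alpha, Beta, Gamma}.
Only Alpha and Gamma show the derived state '0' for asymmetric ears, supporting them as a clade.
dermal ossicles (derived state '0') is shared by all ingroup taxa — unites the whole ingroup.
webbed digits (derived state '1') is unique to Gamma (autapomorphy; uninformative for grouping).
Most parsimonious ingroup topology: (((Gamma,Alpha),Beta),Delta).
Changes per character on this tree: bioluminescent organ: 1; hollow quills: 1; asymmetric ears: 1; dermal ossicles: 1; webbed digits: 1.
Total = 5.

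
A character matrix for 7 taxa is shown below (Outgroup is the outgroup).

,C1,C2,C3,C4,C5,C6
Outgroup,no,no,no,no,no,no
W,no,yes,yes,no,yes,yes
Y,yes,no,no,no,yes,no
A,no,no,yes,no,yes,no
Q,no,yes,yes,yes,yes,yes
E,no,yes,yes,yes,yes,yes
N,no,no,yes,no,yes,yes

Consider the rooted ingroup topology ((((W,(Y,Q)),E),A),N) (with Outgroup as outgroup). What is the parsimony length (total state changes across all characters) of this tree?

Map each character onto ((((W,(Y,Q)),E),A),N) (rooted by Outgroup) and count the minimum state changes it requires (Fitch parsimony):
C1: 1; C2: 2; C3: 2; C4: 2; C5: 1; C6: 3.
Total tree length = 11.

11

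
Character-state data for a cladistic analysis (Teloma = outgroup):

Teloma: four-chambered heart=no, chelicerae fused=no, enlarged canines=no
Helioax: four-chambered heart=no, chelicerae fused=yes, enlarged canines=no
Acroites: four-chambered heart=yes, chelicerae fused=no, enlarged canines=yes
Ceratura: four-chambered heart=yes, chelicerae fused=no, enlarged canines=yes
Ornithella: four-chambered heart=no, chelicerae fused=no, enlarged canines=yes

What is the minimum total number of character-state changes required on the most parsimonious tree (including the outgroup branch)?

3

The outgroup has state 'no' for every character, so 'yes' is the derived state throughout.
four-chambered heart (derived state 'yes') is shared by Acroites and Ceratura — a synapomorphy uniting that clade.
chelicerae fused: derived state 'yes' in Helioax only — an autapomorphy, so it tells us nothing about relationships among taxa.
Only Acroites, Ceratura, and Ornithella show the derived state 'yes' for enlarged canines, supporting them as a clade.
Most parsimonious ingroup topology: (Helioax,((Acroites,Ceratura),Ornithella)).
Changes per character on this tree: four-chambered heart: 1; chelicerae fused: 1; enlarged canines: 1.
Total = 3.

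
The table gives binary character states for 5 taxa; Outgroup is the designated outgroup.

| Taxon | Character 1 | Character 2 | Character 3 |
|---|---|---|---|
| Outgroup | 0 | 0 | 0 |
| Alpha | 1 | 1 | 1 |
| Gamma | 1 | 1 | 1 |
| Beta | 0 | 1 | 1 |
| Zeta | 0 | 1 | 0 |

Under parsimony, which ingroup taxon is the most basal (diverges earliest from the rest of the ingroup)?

The outgroup has state '0' for every character, so '1' is the derived state throughout.
Only Alpha and Gamma show the derived state '1' for Character 1, supporting them as a clade.
All ingroup taxa share the derived state '1' for Character 2; it defines the ingroup but does not resolve relationships within it.
Character 3: derived state '1' in Alpha, Beta, and Gamma only — synapomorphy for {Alpha, Beta, Gamma}.
Most parsimonious ingroup topology: (((Alpha,Gamma),Beta),Zeta).
Zeta is sister to the clade containing all other ingroup taxa, so it is the earliest-diverging (most basal) ingroup lineage.

Zeta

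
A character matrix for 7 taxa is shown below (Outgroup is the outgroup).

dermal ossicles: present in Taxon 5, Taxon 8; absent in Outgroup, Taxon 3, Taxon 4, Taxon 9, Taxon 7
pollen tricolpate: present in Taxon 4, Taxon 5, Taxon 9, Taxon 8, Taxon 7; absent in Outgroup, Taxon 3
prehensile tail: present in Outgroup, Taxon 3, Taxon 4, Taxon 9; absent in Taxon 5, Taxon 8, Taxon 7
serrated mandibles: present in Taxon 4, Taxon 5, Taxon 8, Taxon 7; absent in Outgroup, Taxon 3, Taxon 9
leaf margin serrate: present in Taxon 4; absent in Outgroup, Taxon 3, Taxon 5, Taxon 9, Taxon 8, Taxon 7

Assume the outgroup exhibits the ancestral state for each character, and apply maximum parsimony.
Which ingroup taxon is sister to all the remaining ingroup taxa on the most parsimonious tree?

Character polarity is set by the outgroup: the derived state is whichever differs from the outgroup's state, so for prehensile tail the derived state is 'absent', and for the remaining characters it is 'present'.
Only Taxon 5 and Taxon 8 show the derived state 'present' for dermal ossicles, supporting them as a clade.
pollen tricolpate: derived state 'present' in Taxon 4, Taxon 5, Taxon 7, Taxon 8, and Taxon 9 only — synapomorphy for {Taxon 4, Taxon 5, Taxon 7, Taxon 8, Taxon 9}.
prehensile tail: derived state 'absent' in Taxon 5, Taxon 7, and Taxon 8 only — synapomorphy for {Taxon 5, Taxon 7, Taxon 8}.
Only Taxon 4, Taxon 5, Taxon 7, and Taxon 8 show the derived state 'present' for serrated mandibles, supporting them as a clade.
leaf margin serrate (derived state 'present') is unique to Taxon 4 (autapomorphy; uninformative for grouping).
Most parsimonious ingroup topology: (Taxon 3,((Taxon 4,((Taxon 5,Taxon 8),Taxon 7)),Taxon 9)).
Taxon 3 is sister to the clade containing all other ingroup taxa, so it is the earliest-diverging (most basal) ingroup lineage.

Taxon 3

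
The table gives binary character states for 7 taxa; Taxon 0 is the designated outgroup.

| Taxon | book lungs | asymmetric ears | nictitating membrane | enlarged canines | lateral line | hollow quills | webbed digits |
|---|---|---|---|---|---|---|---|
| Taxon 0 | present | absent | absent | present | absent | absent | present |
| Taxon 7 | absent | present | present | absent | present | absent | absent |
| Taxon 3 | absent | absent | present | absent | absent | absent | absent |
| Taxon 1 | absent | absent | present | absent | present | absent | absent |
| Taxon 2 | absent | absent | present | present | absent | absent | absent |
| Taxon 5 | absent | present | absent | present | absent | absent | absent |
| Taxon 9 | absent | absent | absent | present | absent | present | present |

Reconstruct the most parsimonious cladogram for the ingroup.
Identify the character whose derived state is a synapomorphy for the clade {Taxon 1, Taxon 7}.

Character polarity is set by the outgroup: the derived state is whichever differs from the outgroup's state, so for book lungs, enlarged canines, webbed digits the derived state is 'absent', and for the remaining characters it is 'present'.
book lungs (derived state 'absent') is shared by all ingroup taxa — unites the whole ingroup.
asymmetric ears groups Taxon 5 and Taxon 7, which is incompatible with the clades supported by the remaining characters; treating it as convergent (homoplasy) costs fewer steps than any alternative tree.
nictitating membrane: derived state 'present' in Taxon 1, Taxon 2, Taxon 3, and Taxon 7 only — synapomorphy for {Taxon 1, Taxon 2, Taxon 3, Taxon 7}.
Only Taxon 1, Taxon 3, and Taxon 7 show the derived state 'absent' for enlarged canines, supporting them as a clade.
Only Taxon 1 and Taxon 7 show the derived state 'present' for lateral line, supporting them as a clade.
hollow quills (derived state 'present') is unique to Taxon 9 (autapomorphy; uninformative for grouping).
webbed digits (derived state 'absent') is shared by Taxon 1, Taxon 2, Taxon 3, Taxon 5, and Taxon 7 — a synapomorphy uniting that clade.
Most parsimonious ingroup topology: (((((Taxon 7,Taxon 1),Taxon 3),Taxon 2),Taxon 5),Taxon 9).
The clade {Taxon 1, Taxon 7} is supported by lateral line: its derived state 'present' occurs in exactly those taxa and in no other taxon (including the outgroup).

lateral line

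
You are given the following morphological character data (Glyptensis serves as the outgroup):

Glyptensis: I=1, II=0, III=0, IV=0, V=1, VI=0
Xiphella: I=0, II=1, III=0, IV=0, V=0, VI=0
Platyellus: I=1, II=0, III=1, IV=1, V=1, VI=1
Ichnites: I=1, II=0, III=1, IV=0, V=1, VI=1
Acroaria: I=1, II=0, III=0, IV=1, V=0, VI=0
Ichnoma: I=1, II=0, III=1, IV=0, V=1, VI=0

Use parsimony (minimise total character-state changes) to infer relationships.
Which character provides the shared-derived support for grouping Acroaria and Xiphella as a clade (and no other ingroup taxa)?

V

Character polarity is set by the outgroup: the derived state is whichever differs from the outgroup's state, so for I, V the derived state is '0', and for the remaining characters it is '1'.
I (derived state '0') is unique to Xiphella (autapomorphy; uninformative for grouping).
II: derived state '1' in Xiphella only — an autapomorphy, so it tells us nothing about relationships among taxa.
III: derived state '1' in Ichnites, Ichnoma, and Platyellus only — synapomorphy for {Ichnites, Ichnoma, Platyellus}.
IV groups Acroaria and Platyellus, which is incompatible with the clades supported by the remaining characters; treating it as convergent (homoplasy) costs fewer steps than any alternative tree.
V (derived state '0') is shared by Acroaria and Xiphella — a synapomorphy uniting that clade.
VI (derived state '1') is shared by Ichnites and Platyellus — a synapomorphy uniting that clade.
Most parsimonious ingroup topology: ((Xiphella,Acroaria),((Platyellus,Ichnites),Ichnoma)).
The clade {Acroaria, Xiphella} is supported by V: its derived state '0' occurs in exactly those taxa and in no other taxon (including the outgroup).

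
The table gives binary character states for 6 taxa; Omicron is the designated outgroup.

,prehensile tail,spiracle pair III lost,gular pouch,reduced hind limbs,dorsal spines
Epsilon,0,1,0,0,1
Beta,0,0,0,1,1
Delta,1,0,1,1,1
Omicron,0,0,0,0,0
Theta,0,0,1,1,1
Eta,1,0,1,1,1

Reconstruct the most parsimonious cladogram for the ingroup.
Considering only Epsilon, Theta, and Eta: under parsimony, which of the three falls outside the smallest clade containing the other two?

The outgroup has state '0' for every character, so '1' is the derived state throughout.
Only Delta and Eta show the derived state '1' for prehensile tail, supporting them as a clade.
spiracle pair III lost: derived state '1' in Epsilon only — an autapomorphy, so it tells us nothing about relationships among taxa.
gular pouch (derived state '1') is shared by Delta, Eta, and Theta — a synapomorphy uniting that clade.
reduced hind limbs (derived state '1') is shared by Beta, Delta, Eta, and Theta — a synapomorphy uniting that clade.
dorsal spines (derived state '1') is shared by all ingroup taxa — unites the whole ingroup.
Most parsimonious ingroup topology: (((Theta,(Delta,Eta)),Beta),Epsilon).
Theta and Eta share a more recent common ancestor with each other than either does with Epsilon, so Epsilon is the least closely related of the three.

Epsilon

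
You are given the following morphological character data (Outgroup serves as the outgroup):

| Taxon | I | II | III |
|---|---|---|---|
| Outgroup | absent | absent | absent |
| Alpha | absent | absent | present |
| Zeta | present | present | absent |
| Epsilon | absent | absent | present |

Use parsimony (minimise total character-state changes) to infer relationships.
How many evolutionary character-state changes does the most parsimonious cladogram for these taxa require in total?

The outgroup has state 'absent' for every character, so 'present' is the derived state throughout.
I: derived state 'present' in Zeta only — an autapomorphy, so it tells us nothing about relationships among taxa.
II: derived state 'present' in Zeta only — an autapomorphy, so it tells us nothing about relationships among taxa.
III (derived state 'present') is shared by Alpha and Epsilon — a synapomorphy uniting that clade.
Most parsimonious ingroup topology: ((Alpha,Epsilon),Zeta).
Changes per character on this tree: I: 1; II: 1; III: 1.
Total = 3.

3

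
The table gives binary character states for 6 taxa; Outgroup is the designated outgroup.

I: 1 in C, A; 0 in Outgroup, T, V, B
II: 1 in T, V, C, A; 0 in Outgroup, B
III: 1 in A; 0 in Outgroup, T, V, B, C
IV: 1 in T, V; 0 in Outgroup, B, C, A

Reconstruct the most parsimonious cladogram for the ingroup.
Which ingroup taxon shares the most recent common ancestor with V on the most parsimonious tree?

T

The outgroup has state '0' for every character, so '1' is the derived state throughout.
I: derived state '1' in A and C only — synapomorphy for {A, C}.
II (derived state '1') is shared by A, C, T, and V — a synapomorphy uniting that clade.
III (derived state '1') is unique to A (autapomorphy; uninformative for grouping).
Only T and V show the derived state '1' for IV, supporting them as a clade.
Most parsimonious ingroup topology: (((T,V),(C,A)),B).
V and T form a cherry on this tree, so they are sister taxa.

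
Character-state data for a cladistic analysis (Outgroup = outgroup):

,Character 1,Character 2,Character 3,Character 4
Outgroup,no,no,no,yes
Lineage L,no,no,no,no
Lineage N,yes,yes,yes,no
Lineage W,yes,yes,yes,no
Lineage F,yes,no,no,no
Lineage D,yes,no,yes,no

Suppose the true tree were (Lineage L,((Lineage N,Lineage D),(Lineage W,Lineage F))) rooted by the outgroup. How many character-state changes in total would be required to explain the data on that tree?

6

Map each character onto (Lineage L,((Lineage N,Lineage D),(Lineage W,Lineage F))) (rooted by Outgroup) and count the minimum state changes it requires (Fitch parsimony):
Character 1: 1; Character 2: 2; Character 3: 2; Character 4: 1.
Total tree length = 6.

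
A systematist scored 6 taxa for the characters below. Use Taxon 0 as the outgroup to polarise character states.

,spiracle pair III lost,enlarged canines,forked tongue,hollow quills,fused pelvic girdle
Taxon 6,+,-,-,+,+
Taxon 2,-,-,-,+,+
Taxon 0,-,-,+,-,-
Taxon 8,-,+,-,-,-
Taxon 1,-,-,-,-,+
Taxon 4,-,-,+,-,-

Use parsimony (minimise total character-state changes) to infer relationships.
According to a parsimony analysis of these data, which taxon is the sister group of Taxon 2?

Character polarity is set by the outgroup: the derived state is whichever differs from the outgroup's state, so for forked tongue the derived state is '-', and for the remaining characters it is '+'.
spiracle pair III lost (derived state '+') is unique to Taxon 6 (autapomorphy; uninformative for grouping).
enlarged canines: derived state '+' in Taxon 8 only — an autapomorphy, so it tells us nothing about relationships among taxa.
Only Taxon 1, Taxon 2, Taxon 6, and Taxon 8 show the derived state '-' for forked tongue, supporting them as a clade.
hollow quills: derived state '+' in Taxon 2 and Taxon 6 only — synapomorphy for {Taxon 2, Taxon 6}.
fused pelvic girdle (derived state '+') is shared by Taxon 1, Taxon 2, and Taxon 6 — a synapomorphy uniting that clade.
Most parsimonious ingroup topology: ((Taxon 8,((Taxon 6,Taxon 2),Taxon 1)),Taxon 4).
Taxon 2 and Taxon 6 form a cherry on this tree, so they are sister taxa.

Taxon 6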